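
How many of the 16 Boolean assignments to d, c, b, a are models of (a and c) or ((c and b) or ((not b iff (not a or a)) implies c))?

12

Initial set: {((a and c) or ((c and b) or ((not b iff (not a or a)) implies c)))}.
((a and c) or ((c and b) or ((not b iff (not a or a)) implies c))): β-rule — branch into (a and c)  //  ((c and b) or ((not b iff (not a or a)) implies c)).
  branch 1 (add (a and c)):
    (a and c): α-rule — add a, c.
    ○ open, literals {a=true, c=true}.
  branch 2 (add ((c and b) or ((not b iff (not a or a)) implies c))):
    ((c and b) or ((not b iff (not a or a)) implies c)): β-rule — branch into (c and b)  //  ((not b iff (not a or a)) implies c).
      branch 2.1 (add (c and b)):
        (c and b): α-rule — add c, b.
        ○ open, literals {b=true, c=true}.
      branch 2.2 (add ((not b iff (not a or a)) implies c)):
        ((not b iff (not a or a)) implies c): β-rule — branch into not (not b iff (not a or a))  //  c.
          branch 2.2.1 (add not (not b iff (not a or a))):
            not (not b iff (not a or a)): β-rule — branch into not b, not (not a or a)  //  not not b, (not a or a).
              branch 2.2.1.1 (add not b, not (not a or a)):
                not (not a or a): α-rule — add not not a, not a.
                × closes — contains both a and not a.
              branch 2.2.1.2 (add not not b, (not a or a)):
                (not a or a): β-rule — branch into not a  //  a.
                  branch 2.2.1.2.1 (add not a):
                    ○ open, literals {a=false, b=true}.
                  branch 2.2.1.2.2 (add a):
                    ○ open, literals {a=true, b=true}.
          branch 2.2.2 (add c):
            ○ open, literals {c=true}.
1 branch closed, 5 open.
Each open branch fixes some atoms; the unmentioned ones are free. Counting distinct full assignments: branch {a=true, c=true} (d, b) contributes 4 new; branch {b=true, c=true} (d, a) contributes 2 new; branch {a=false, b=true} (d, c) contributes 2 new; branch {a=true, b=true} (d, c) contributes 2 new; branch {c=true} (d, b, a) contributes 2 new. Total: 12.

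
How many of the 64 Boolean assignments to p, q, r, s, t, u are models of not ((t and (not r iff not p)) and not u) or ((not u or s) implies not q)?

60

Initial set: {T (not ((t and (not r iff not p)) and not u) or ((not u or s) implies not q))}.
T (not ((t and (not r iff not p)) and not u) or ((not u or s) implies not q)): β-rule — branch into T not ((t and (not r iff not p)) and not u)  //  T ((not u or s) implies not q).
  branch 1 (add T not ((t and (not r iff not p)) and not u)):
    T not ((t and (not r iff not p)) and not u): β-rule — branch into F (t and (not r iff not p))  //  F not u.
      branch 1.1 (add F (t and (not r iff not p))):
        F (t and (not r iff not p)): β-rule — branch into F t  //  F (not r iff not p).
          branch 1.1.1 (add F t):
            ○ open, literals {t=F}.
          branch 1.1.2 (add F (not r iff not p)):
            F (not r iff not p): β-rule — branch into T not r, F not p  //  F not r, T not p.
              branch 1.1.2.1 (add T not r, F not p):
                ○ open, literals {p=T, r=F}.
              branch 1.1.2.2 (add F not r, T not p):
                ○ open, literals {p=F, r=T}.
      branch 1.2 (add F not u):
        ○ open, literals {u=T}.
  branch 2 (add T ((not u or s) implies not q)):
    T ((not u or s) implies not q): β-rule — branch into F (not u or s)  //  T not q.
      branch 2.1 (add F (not u or s)):
        F (not u or s): α-rule — add F not u, F s.
        ○ open, literals {s=F, u=T}.
      branch 2.2 (add T not q):
        ○ open, literals {q=F}.
0 branches closed, 6 open.
Each open branch fixes some atoms; the unmentioned ones are free. Counting distinct full assignments: branch {t=F} (p, q, r, s, u) contributes 32 new; branch {p=T, r=F} (q, s, t, u) contributes 8 new; branch {p=F, r=T} (q, s, t, u) contributes 8 new; branch {u=T} (p, q, r, s, t) contributes 8 new; branch {s=F, u=T} (p, q, r, t) contributes 0 new; branch {q=F} (p, r, s, t, u) contributes 4 new. Total: 60.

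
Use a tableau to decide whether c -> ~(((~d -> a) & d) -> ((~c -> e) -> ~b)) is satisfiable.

Initial set: {T (c -> ~(((~d -> a) & d) -> ((~c -> e) -> ~b)))}.
T (c -> ~(((~d -> a) & d) -> ((~c -> e) -> ~b))): β-rule — branch into F c  //  T ~(((~d -> a) & d) -> ((~c -> e) -> ~b)).
  branch 1 (add F c):
    ○ open, literals {c=false}.
  branch 2 (add T ~(((~d -> a) & d) -> ((~c -> e) -> ~b))):
    T ~(((~d -> a) & d) -> ((~c -> e) -> ~b)): α-rule — add T ((~d -> a) & d), F ((~c -> e) -> ~b).
    T ((~d -> a) & d): α-rule — add T (~d -> a), T d.
    F ((~c -> e) -> ~b): α-rule — add T (~c -> e), F ~b.
    T (~d -> a): β-rule — branch into F ~d  //  T a.
      branch 2.1 (add F ~d):
        T (~c -> e): β-rule — branch into F ~c  //  T e.
          branch 2.1.1 (add F ~c):
            ○ open, literals {b=true, c=true, d=true}.
          branch 2.1.2 (add T e):
            ○ open, literals {b=true, d=true, e=true}.
      branch 2.2 (add T a):
        T (~c -> e): β-rule — branch into F ~c  //  T e.
          branch 2.2.1 (add F ~c):
            ○ open, literals {a=true, b=true, c=true, d=true}.
          branch 2.2.2 (add T e):
            ○ open, literals {a=true, b=true, d=true, e=true}.
0 branches closed, 5 open.
An open branch gives a satisfying assignment: c=false.

Satisfiable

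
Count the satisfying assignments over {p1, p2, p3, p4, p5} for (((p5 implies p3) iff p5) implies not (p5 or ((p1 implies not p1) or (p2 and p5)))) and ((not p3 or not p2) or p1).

22

Initial set: {((((p5 implies p3) iff p5) implies not (p5 or ((p1 implies not p1) or (p2 and p5)))) and ((not p3 or not p2) or p1))}.
((((p5 implies p3) iff p5) implies not (p5 or ((p1 implies not p1) or (p2 and p5)))) and ((not p3 or not p2) or p1)): α-rule — add (((p5 implies p3) iff p5) implies not (p5 or ((p1 implies not p1) or (p2 and p5)))), ((not p3 or not p2) or p1).
(((p5 implies p3) iff p5) implies not (p5 or ((p1 implies not p1) or (p2 and p5)))): β-rule — branch into not ((p5 implies p3) iff p5)  //  not (p5 or ((p1 implies not p1) or (p2 and p5))).
  branch 1 (add not ((p5 implies p3) iff p5)):
    ((not p3 or not p2) or p1): β-rule — branch into (not p3 or not p2)  //  p1.
      branch 1.1 (add (not p3 or not p2)):
        not ((p5 implies p3) iff p5): β-rule — branch into (p5 implies p3), not p5  //  not (p5 implies p3), p5.
          branch 1.1.1 (add (p5 implies p3), not p5):
            (not p3 or not p2): β-rule — branch into not p3  //  not p2.
              branch 1.1.1.1 (add not p3):
                (p5 implies p3): β-rule — branch into not p5  //  p3.
                  branch 1.1.1.1.1 (add not p5):
                    ○ open, literals {p3=F, p5=F}.
                  branch 1.1.1.1.2 (add p3):
                    × closes — contains both p3 and not p3.
              branch 1.1.1.2 (add not p2):
                (p5 implies p3): β-rule — branch into not p5  //  p3.
                  branch 1.1.1.2.1 (add not p5):
                    ○ open, literals {p2=F, p5=F}.
                  branch 1.1.1.2.2 (add p3):
                    ○ open, literals {p2=F, p3=T, p5=F}.
          branch 1.1.2 (add not (p5 implies p3), p5):
            not (p5 implies p3): α-rule — add p5, not p3.
            (not p3 or not p2): β-rule — branch into not p3  //  not p2.
              branch 1.1.2.1 (add not p3):
                ○ open, literals {p3=F, p5=T}.
              branch 1.1.2.2 (add not p2):
                ○ open, literals {p2=F, p3=F, p5=T}.
      branch 1.2 (add p1):
        not ((p5 implies p3) iff p5): β-rule — branch into (p5 implies p3), not p5  //  not (p5 implies p3), p5.
          branch 1.2.1 (add (p5 implies p3), not p5):
            (p5 implies p3): β-rule — branch into not p5  //  p3.
              branch 1.2.1.1 (add not p5):
                ○ open, literals {p1=T, p5=F}.
              branch 1.2.1.2 (add p3):
                ○ open, literals {p1=T, p3=T, p5=F}.
          branch 1.2.2 (add not (p5 implies p3), p5):
            not (p5 implies p3): α-rule — add p5, not p3.
            ○ open, literals {p1=T, p3=F, p5=T}.
  branch 2 (add not (p5 or ((p1 implies not p1) or (p2 and p5)))):
    not (p5 or ((p1 implies not p1) or (p2 and p5))): α-rule — add not p5, not ((p1 implies not p1) or (p2 and p5)).
    not ((p1 implies not p1) or (p2 and p5)): α-rule — add not (p1 implies not p1), not (p2 and p5).
    not (p1 implies not p1): α-rule — add p1, not not p1.
    ((not p3 or not p2) or p1): β-rule — branch into (not p3 or not p2)  //  p1.
      branch 2.1 (add (not p3 or not p2)):
        not (p2 and p5): β-rule — branch into not p2  //  not p5.
          branch 2.1.1 (add not p2):
            (not p3 or not p2): β-rule — branch into not p3  //  not p2.
              branch 2.1.1.1 (add not p3):
                ○ open, literals {p1=T, p2=F, p3=F, p5=F}.
              branch 2.1.1.2 (add not p2):
                ○ open, literals {p1=T, p2=F, p5=F}.
          branch 2.1.2 (add not p5):
            (not p3 or not p2): β-rule — branch into not p3  //  not p2.
              branch 2.1.2.1 (add not p3):
                ○ open, literals {p1=T, p3=F, p5=F}.
              branch 2.1.2.2 (add not p2):
                ○ open, literals {p1=T, p2=F, p5=F}.
      branch 2.2 (add p1):
        not (p2 and p5): β-rule — branch into not p2  //  not p5.
          branch 2.2.1 (add not p2):
            ○ open, literals {p1=T, p2=F, p5=F}.
          branch 2.2.2 (add not p5):
            ○ open, literals {p1=T, p5=F}.
1 branch closed, 14 open.
Each open branch fixes some atoms; the unmentioned ones are free. Counting distinct full assignments: branch {p3=F, p5=F} (p1, p2, p4) contributes 8 new; branch {p2=F, p5=F} (p1, p3, p4) contributes 4 new; branch {p2=F, p3=T, p5=F} (p1, p4) contributes 0 new; branch {p3=F, p5=T} (p1, p2, p4) contributes 8 new; branch {p2=F, p3=F, p5=T} (p1, p4) contributes 0 new; branch {p1=T, p5=F} (p2, p3, p4) contributes 2 new; branch {p1=T, p3=T, p5=F} (p2, p4) contributes 0 new; branch {p1=T, p3=F, p5=T} (p2, p4) contributes 0 new; branch {p1=T, p2=F, p3=F, p5=F} (p4) contributes 0 new; branch {p1=T, p2=F, p5=F} (p3, p4) contributes 0 new; branch {p1=T, p3=F, p5=F} (p2, p4) contributes 0 new; branch {p1=T, p2=F, p5=F} (p3, p4) contributes 0 new; branch {p1=T, p2=F, p5=F} (p3, p4) contributes 0 new; branch {p1=T, p5=F} (p2, p3, p4) contributes 0 new. Total: 22.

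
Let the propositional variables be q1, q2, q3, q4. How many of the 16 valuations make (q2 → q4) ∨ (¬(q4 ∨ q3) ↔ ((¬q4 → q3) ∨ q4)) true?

12

Initial set: {T ((q2 → q4) ∨ (¬(q4 ∨ q3) ↔ ((¬q4 → q3) ∨ q4)))}.
T ((q2 → q4) ∨ (¬(q4 ∨ q3) ↔ ((¬q4 → q3) ∨ q4))): β-rule — branch into T (q2 → q4)  //  T (¬(q4 ∨ q3) ↔ ((¬q4 → q3) ∨ q4)).
  branch 1 (add T (q2 → q4)):
    T (q2 → q4): β-rule — branch into F q2  //  T q4.
      branch 1.1 (add F q2):
        ○ open, literals {q2=F}.
      branch 1.2 (add T q4):
        ○ open, literals {q4=T}.
  branch 2 (add T (¬(q4 ∨ q3) ↔ ((¬q4 → q3) ∨ q4))):
    T (¬(q4 ∨ q3) ↔ ((¬q4 → q3) ∨ q4)): β-rule — branch into T ¬(q4 ∨ q3), T ((¬q4 → q3) ∨ q4)  //  F ¬(q4 ∨ q3), F ((¬q4 → q3) ∨ q4).
      branch 2.1 (add T ¬(q4 ∨ q3), T ((¬q4 → q3) ∨ q4)):
        T ¬(q4 ∨ q3): α-rule — add F q4, F q3.
        T ((¬q4 → q3) ∨ q4): β-rule — branch into T (¬q4 → q3)  //  T q4.
          branch 2.1.1 (add T (¬q4 → q3)):
            T (¬q4 → q3): β-rule — branch into F ¬q4  //  T q3.
              branch 2.1.1.1 (add F ¬q4):
                × closes — contains both q4 and ¬q4.
              branch 2.1.1.2 (add T q3):
                × closes — contains both q3 and ¬q3.
          branch 2.1.2 (add T q4):
            × closes — contains both q4 and ¬q4.
      branch 2.2 (add F ¬(q4 ∨ q3), F ((¬q4 → q3) ∨ q4)):
        F ((¬q4 → q3) ∨ q4): α-rule — add F (¬q4 → q3), F q4.
        F (¬q4 → q3): α-rule — add T ¬q4, F q3.
        F ¬(q4 ∨ q3): β-rule — branch into T q4  //  T q3.
          branch 2.2.1 (add T q4):
            × closes — contains both q4 and ¬q4.
          branch 2.2.2 (add T q3):
            × closes — contains both q3 and ¬q3.
5 branches closed, 2 open.
Each open branch fixes some atoms; the unmentioned ones are free. Counting distinct full assignments: branch {q2=F} (q1, q3, q4) contributes 8 new; branch {q4=T} (q1, q2, q3) contributes 4 new. Total: 12.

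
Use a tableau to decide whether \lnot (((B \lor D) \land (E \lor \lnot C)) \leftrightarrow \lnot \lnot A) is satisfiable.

Initial set: {\lnot (((B \lor D) \land (E \lor \lnot C)) \leftrightarrow \lnot \lnot A)}.
\lnot (((B \lor D) \land (E \lor \lnot C)) \leftrightarrow \lnot \lnot A): β-rule — branch into ((B \lor D) \land (E \lor \lnot C)), \lnot \lnot \lnot A  //  \lnot ((B \lor D) \land (E \lor \lnot C)), \lnot \lnot A.
  branch 1 (add ((B \lor D) \land (E \lor \lnot C)), \lnot \lnot \lnot A):
    ((B \lor D) \land (E \lor \lnot C)): α-rule — add (B \lor D), (E \lor \lnot C).
    \lnot \lnot \lnot A: drop double negation, giving \lnot A.
    (B \lor D): β-rule — branch into B  //  D.
      branch 1.1 (add B):
        (E \lor \lnot C): β-rule — branch into E  //  \lnot C.
          branch 1.1.1 (add E):
            ○ open, literals {A=0, B=1, E=1}.
          branch 1.1.2 (add \lnot C):
            ○ open, literals {A=0, B=1, C=0}.
      branch 1.2 (add D):
        (E \lor \lnot C): β-rule — branch into E  //  \lnot C.
          branch 1.2.1 (add E):
            ○ open, literals {A=0, D=1, E=1}.
          branch 1.2.2 (add \lnot C):
            ○ open, literals {A=0, C=0, D=1}.
  branch 2 (add \lnot ((B \lor D) \land (E \lor \lnot C)), \lnot \lnot A):
    \lnot \lnot A: drop double negation, giving A.
    \lnot ((B \lor D) \land (E \lor \lnot C)): β-rule — branch into \lnot (B \lor D)  //  \lnot (E \lor \lnot C).
      branch 2.1 (add \lnot (B \lor D)):
        \lnot (B \lor D): α-rule — add \lnot B, \lnot D.
        ○ open, literals {A=1, B=0, D=0}.
      branch 2.2 (add \lnot (E \lor \lnot C)):
        \lnot (E \lor \lnot C): α-rule — add \lnot E, \lnot \lnot C.
        ○ open, literals {A=1, C=1, E=0}.
0 branches closed, 6 open.
An open branch gives a satisfying assignment: A=0, B=1, E=1.

Satisfiable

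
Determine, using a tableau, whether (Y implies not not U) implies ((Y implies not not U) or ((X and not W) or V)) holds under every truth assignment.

Valid

Assume the negation and expand:
Initial set: {F ((Y implies not not U) implies ((Y implies not not U) or ((X and not W) or V)))}.
F ((Y implies not not U) implies ((Y implies not not U) or ((X and not W) or V))): α-rule — add T (Y implies not not U), F ((Y implies not not U) or ((X and not W) or V)).
F ((Y implies not not U) or ((X and not W) or V)): α-rule — add F (Y implies not not U), F ((X and not W) or V).
F (Y implies not not U): α-rule — add T Y, F not not U.
F ((X and not W) or V): α-rule — add F (X and not W), F V.
F not not U: drop double negation, giving F U.
T (Y implies not not U): β-rule — branch into F Y  //  T not not U.
  branch 1 (add F Y):
    × closes — contains both Y and not Y.
  branch 2 (add T not not U):
    T not not U: drop double negation, giving T U.
    × closes — contains both U and not U.
All 2 branches close.
Every branch closed, so the negation is unsatisfiable and the formula is valid.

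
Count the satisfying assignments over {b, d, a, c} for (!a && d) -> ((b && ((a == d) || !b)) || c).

Initial set: {((!a && d) -> ((b && ((a == d) || !b)) || c))}.
((!a && d) -> ((b && ((a == d) || !b)) || c)): β-rule — branch into !(!a && d)  //  ((b && ((a == d) || !b)) || c).
  branch 1 (add !(!a && d)):
    !(!a && d): β-rule — branch into !!a  //  !d.
      branch 1.1 (add !!a):
        ○ open, literals {a=1}.
      branch 1.2 (add !d):
        ○ open, literals {d=0}.
  branch 2 (add ((b && ((a == d) || !b)) || c)):
    ((b && ((a == d) || !b)) || c): β-rule — branch into (b && ((a == d) || !b))  //  c.
      branch 2.1 (add (b && ((a == d) || !b))):
        (b && ((a == d) || !b)): α-rule — add b, ((a == d) || !b).
        ((a == d) || !b): β-rule — branch into (a == d)  //  !b.
          branch 2.1.1 (add (a == d)):
            (a == d): β-rule — branch into a, d  //  !a, !d.
              branch 2.1.1.1 (add a, d):
                ○ open, literals {a=1, b=1, d=1}.
              branch 2.1.1.2 (add !a, !d):
                ○ open, literals {a=0, b=1, d=0}.
          branch 2.1.2 (add !b):
            × closes — contains both b and !b.
      branch 2.2 (add c):
        ○ open, literals {c=1}.
1 branch closed, 5 open.
Each open branch fixes some atoms; the unmentioned ones are free. Counting distinct full assignments: branch {a=1} (b, d, c) contributes 8 new; branch {d=0} (b, a, c) contributes 4 new; branch {a=1, b=1, d=1} (c) contributes 0 new; branch {a=0, b=1, d=0} (c) contributes 0 new; branch {c=1} (b, d, a) contributes 2 new. Total: 14.

14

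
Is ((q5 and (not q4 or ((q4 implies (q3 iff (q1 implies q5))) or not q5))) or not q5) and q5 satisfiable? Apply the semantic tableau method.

Initial set: {(((q5 and (not q4 or ((q4 implies (q3 iff (q1 implies q5))) or not q5))) or not q5) and q5)}.
(((q5 and (not q4 or ((q4 implies (q3 iff (q1 implies q5))) or not q5))) or not q5) and q5): α-rule — add ((q5 and (not q4 or ((q4 implies (q3 iff (q1 implies q5))) or not q5))) or not q5), q5.
((q5 and (not q4 or ((q4 implies (q3 iff (q1 implies q5))) or not q5))) or not q5): β-rule — branch into (q5 and (not q4 or ((q4 implies (q3 iff (q1 implies q5))) or not q5)))  //  not q5.
  branch 1 (add (q5 and (not q4 or ((q4 implies (q3 iff (q1 implies q5))) or not q5)))):
    (q5 and (not q4 or ((q4 implies (q3 iff (q1 implies q5))) or not q5))): α-rule — add q5, (not q4 or ((q4 implies (q3 iff (q1 implies q5))) or not q5)).
    (not q4 or ((q4 implies (q3 iff (q1 implies q5))) or not q5)): β-rule — branch into not q4  //  ((q4 implies (q3 iff (q1 implies q5))) or not q5).
      branch 1.1 (add not q4):
        ○ open, literals {q4=F, q5=T}.
      branch 1.2 (add ((q4 implies (q3 iff (q1 implies q5))) or not q5)):
        ((q4 implies (q3 iff (q1 implies q5))) or not q5): β-rule — branch into (q4 implies (q3 iff (q1 implies q5)))  //  not q5.
          branch 1.2.1 (add (q4 implies (q3 iff (q1 implies q5)))):
            (q4 implies (q3 iff (q1 implies q5))): β-rule — branch into not q4  //  (q3 iff (q1 implies q5)).
              branch 1.2.1.1 (add not q4):
                ○ open, literals {q4=F, q5=T}.
              branch 1.2.1.2 (add (q3 iff (q1 implies q5))):
                (q3 iff (q1 implies q5)): β-rule — branch into q3, (q1 implies q5)  //  not q3, not (q1 implies q5).
                  branch 1.2.1.2.1 (add q3, (q1 implies q5)):
                    (q1 implies q5): β-rule — branch into not q1  //  q5.
                      branch 1.2.1.2.1.1 (add not q1):
                        ○ open, literals {q1=F, q3=T, q5=T}.
                      branch 1.2.1.2.1.2 (add q5):
                        ○ open, literals {q3=T, q5=T}.
                  branch 1.2.1.2.2 (add not q3, not (q1 implies q5)):
                    not (q1 implies q5): α-rule — add q1, not q5.
                    × closes — contains both q5 and not q5.
          branch 1.2.2 (add not q5):
            × closes — contains both q5 and not q5.
  branch 2 (add not q5):
    × closes — contains both q5 and not q5.
3 branches closed, 4 open.
An open branch gives a satisfying assignment: q4=F, q5=T.

Satisfiable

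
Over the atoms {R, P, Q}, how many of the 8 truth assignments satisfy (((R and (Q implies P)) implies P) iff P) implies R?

Initial set: {((((R and (Q implies P)) implies P) iff P) implies R)}.
((((R and (Q implies P)) implies P) iff P) implies R): β-rule — branch into not (((R and (Q implies P)) implies P) iff P)  //  R.
  branch 1 (add not (((R and (Q implies P)) implies P) iff P)):
    not (((R and (Q implies P)) implies P) iff P): β-rule — branch into ((R and (Q implies P)) implies P), not P  //  not ((R and (Q implies P)) implies P), P.
      branch 1.1 (add ((R and (Q implies P)) implies P), not P):
        ((R and (Q implies P)) implies P): β-rule — branch into not (R and (Q implies P))  //  P.
          branch 1.1.1 (add not (R and (Q implies P))):
            not (R and (Q implies P)): β-rule — branch into not R  //  not (Q implies P).
              branch 1.1.1.1 (add not R):
                ○ open, literals {P=F, R=F}.
              branch 1.1.1.2 (add not (Q implies P)):
                not (Q implies P): α-rule — add Q, not P.
                ○ open, literals {P=F, Q=T}.
          branch 1.1.2 (add P):
            × closes — contains both P and not P.
      branch 1.2 (add not ((R and (Q implies P)) implies P), P):
        not ((R and (Q implies P)) implies P): α-rule — add (R and (Q implies P)), not P.
        × closes — contains both P and not P.
  branch 2 (add R):
    ○ open, literals {R=T}.
2 branches closed, 3 open.
Each open branch fixes some atoms; the unmentioned ones are free. Counting distinct full assignments: branch {P=F, R=F} (Q) contributes 2 new; branch {P=F, Q=T} (R) contributes 1 new; branch {R=T} (P, Q) contributes 3 new. Total: 6.

6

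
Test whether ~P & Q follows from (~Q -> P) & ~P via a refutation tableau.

Yes

Initial set: {((~Q -> P) & ~P); ~(~P & Q)}.
((~Q -> P) & ~P): α-rule — add (~Q -> P), ~P.
~(~P & Q): β-rule — branch into ~~P  //  ~Q.
  branch 1 (add ~~P):
    × closes — contains both P and ~P.
  branch 2 (add ~Q):
    (~Q -> P): β-rule — branch into ~~Q  //  P.
      branch 2.1 (add ~~Q):
        × closes — contains both Q and ~Q.
      branch 2.2 (add P):
        × closes — contains both P and ~P.
All 3 branches close.
Every branch closed, so the premises entail the conclusion.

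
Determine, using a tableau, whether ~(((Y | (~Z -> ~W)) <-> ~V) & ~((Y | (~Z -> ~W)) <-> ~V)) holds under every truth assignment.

Valid

Assume the negation and expand:
Initial set: {F ~(((Y | (~Z -> ~W)) <-> ~V) & ~((Y | (~Z -> ~W)) <-> ~V))}.
F ~(((Y | (~Z -> ~W)) <-> ~V) & ~((Y | (~Z -> ~W)) <-> ~V)): α-rule — add T ((Y | (~Z -> ~W)) <-> ~V), T ~((Y | (~Z -> ~W)) <-> ~V).
T ((Y | (~Z -> ~W)) <-> ~V): β-rule — branch into T (Y | (~Z -> ~W)), T ~V  //  F (Y | (~Z -> ~W)), F ~V.
  branch 1 (add T (Y | (~Z -> ~W)), T ~V):
    T ~((Y | (~Z -> ~W)) <-> ~V): β-rule — branch into T (Y | (~Z -> ~W)), F ~V  //  F (Y | (~Z -> ~W)), T ~V.
      branch 1.1 (add T (Y | (~Z -> ~W)), F ~V):
        × closes — contains both V and ~V.
      branch 1.2 (add F (Y | (~Z -> ~W)), T ~V):
        F (Y | (~Z -> ~W)): α-rule — add F Y, F (~Z -> ~W).
        F (~Z -> ~W): α-rule — add T ~Z, F ~W.
        T (Y | (~Z -> ~W)): β-rule — branch into T Y  //  T (~Z -> ~W).
          branch 1.2.1 (add T Y):
            × closes — contains both Y and ~Y.
          branch 1.2.2 (add T (~Z -> ~W)):
            T (~Z -> ~W): β-rule — branch into F ~Z  //  T ~W.
              branch 1.2.2.1 (add F ~Z):
                × closes — contains both Z and ~Z.
              branch 1.2.2.2 (add T ~W):
                × closes — contains both W and ~W.
  branch 2 (add F (Y | (~Z -> ~W)), F ~V):
    F (Y | (~Z -> ~W)): α-rule — add F Y, F (~Z -> ~W).
    F (~Z -> ~W): α-rule — add T ~Z, F ~W.
    T ~((Y | (~Z -> ~W)) <-> ~V): β-rule — branch into T (Y | (~Z -> ~W)), F ~V  //  F (Y | (~Z -> ~W)), T ~V.
      branch 2.1 (add T (Y | (~Z -> ~W)), F ~V):
        T (Y | (~Z -> ~W)): β-rule — branch into T Y  //  T (~Z -> ~W).
          branch 2.1.1 (add T Y):
            × closes — contains both Y and ~Y.
          branch 2.1.2 (add T (~Z -> ~W)):
            T (~Z -> ~W): β-rule — branch into F ~Z  //  T ~W.
              branch 2.1.2.1 (add F ~Z):
                × closes — contains both Z and ~Z.
              branch 2.1.2.2 (add T ~W):
                × closes — contains both W and ~W.
      branch 2.2 (add F (Y | (~Z -> ~W)), T ~V):
        × closes — contains both V and ~V.
All 8 branches close.
Every branch closed, so the negation is unsatisfiable and the formula is valid.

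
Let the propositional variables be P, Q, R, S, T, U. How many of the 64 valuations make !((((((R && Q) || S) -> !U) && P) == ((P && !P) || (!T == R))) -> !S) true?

Initial set: {T !((((((R && Q) || S) -> !U) && P) == ((P && !P) || (!T == R))) -> !S)}.
T !((((((R && Q) || S) -> !U) && P) == ((P && !P) || (!T == R))) -> !S): α-rule — add T (((((R && Q) || S) -> !U) && P) == ((P && !P) || (!T == R))), F !S.
T (((((R && Q) || S) -> !U) && P) == ((P && !P) || (!T == R))): β-rule — branch into T ((((R && Q) || S) -> !U) && P), T ((P && !P) || (!T == R))  //  F ((((R && Q) || S) -> !U) && P), F ((P && !P) || (!T == R)).
  branch 1 (add T ((((R && Q) || S) -> !U) && P), T ((P && !P) || (!T == R))):
    T ((((R && Q) || S) -> !U) && P): α-rule — add T (((R && Q) || S) -> !U), T P.
    T ((P && !P) || (!T == R)): β-rule — branch into T (P && !P)  //  T (!T == R).
      branch 1.1 (add T (P && !P)):
        T (P && !P): α-rule — add T P, T !P.
        × closes — contains both P and !P.
      branch 1.2 (add T (!T == R)):
        T (((R && Q) || S) -> !U): β-rule — branch into F ((R && Q) || S)  //  T !U.
          branch 1.2.1 (add F ((R && Q) || S)):
            F ((R && Q) || S): α-rule — add F (R && Q), F S.
            × closes — contains both S and !S.
          branch 1.2.2 (add T !U):
            T (!T == R): β-rule — branch into T !T, T R  //  F !T, F R.
              branch 1.2.2.1 (add T !T, T R):
                ○ open, literals {P=1, R=1, S=1, T=0, U=0}.
              branch 1.2.2.2 (add F !T, F R):
                ○ open, literals {P=1, R=0, S=1, T=1, U=0}.
  branch 2 (add F ((((R && Q) || S) -> !U) && P), F ((P && !P) || (!T == R))):
    F ((P && !P) || (!T == R)): α-rule — add F (P && !P), F (!T == R).
    F ((((R && Q) || S) -> !U) && P): β-rule — branch into F (((R && Q) || S) -> !U)  //  F P.
      branch 2.1 (add F (((R && Q) || S) -> !U)):
        F (((R && Q) || S) -> !U): α-rule — add T ((R && Q) || S), F !U.
        F (P && !P): β-rule — branch into F P  //  F !P.
          branch 2.1.1 (add F P):
            F (!T == R): β-rule — branch into T !T, F R  //  F !T, T R.
              branch 2.1.1.1 (add T !T, F R):
                T ((R && Q) || S): β-rule — branch into T (R && Q)  //  T S.
                  branch 2.1.1.1.1 (add T (R && Q)):
                    T (R && Q): α-rule — add T R, T Q.
                    × closes — contains both R and !R.
                  branch 2.1.1.1.2 (add T S):
                    ○ open, literals {P=0, R=0, S=1, T=0, U=1}.
              branch 2.1.1.2 (add F !T, T R):
                T ((R && Q) || S): β-rule — branch into T (R && Q)  //  T S.
                  branch 2.1.1.2.1 (add T (R && Q)):
                    T (R && Q): α-rule — add T R, T Q.
                    ○ open, literals {P=0, Q=1, R=1, S=1, T=1, U=1}.
                  branch 2.1.1.2.2 (add T S):
                    ○ open, literals {P=0, R=1, S=1, T=1, U=1}.
          branch 2.1.2 (add F !P):
            F (!T == R): β-rule — branch into T !T, F R  //  F !T, T R.
              branch 2.1.2.1 (add T !T, F R):
                T ((R && Q) || S): β-rule — branch into T (R && Q)  //  T S.
                  branch 2.1.2.1.1 (add T (R && Q)):
                    T (R && Q): α-rule — add T R, T Q.
                    × closes — contains both R and !R.
                  branch 2.1.2.1.2 (add T S):
                    ○ open, literals {P=1, R=0, S=1, T=0, U=1}.
              branch 2.1.2.2 (add F !T, T R):
                T ((R && Q) || S): β-rule — branch into T (R && Q)  //  T S.
                  branch 2.1.2.2.1 (add T (R && Q)):
                    T (R && Q): α-rule — add T R, T Q.
                    ○ open, literals {P=1, Q=1, R=1, S=1, T=1, U=1}.
                  branch 2.1.2.2.2 (add T S):
                    ○ open, literals {P=1, R=1, S=1, T=1, U=1}.
      branch 2.2 (add F P):
        F (P && !P): β-rule — branch into F P  //  F !P.
          branch 2.2.1 (add F P):
            F (!T == R): β-rule — branch into T !T, F R  //  F !T, T R.
              branch 2.2.1.1 (add T !T, F R):
                ○ open, literals {P=0, R=0, S=1, T=0}.
              branch 2.2.1.2 (add F !T, T R):
                ○ open, literals {P=0, R=1, S=1, T=1}.
          branch 2.2.2 (add F !P):
            × closes — contains both P and !P.
5 branches closed, 10 open.
Each open branch fixes some atoms; the unmentioned ones are free. Counting distinct full assignments: branch {P=1, R=1, S=1, T=0, U=0} (Q) contributes 2 new; branch {P=1, R=0, S=1, T=1, U=0} (Q) contributes 2 new; branch {P=0, R=0, S=1, T=0, U=1} (Q) contributes 2 new; branch {P=0, Q=1, R=1, S=1, T=1, U=1} (none free) contributes 1 new; branch {P=0, R=1, S=1, T=1, U=1} (Q) contributes 1 new; branch {P=1, R=0, S=1, T=0, U=1} (Q) contributes 2 new; branch {P=1, Q=1, R=1, S=1, T=1, U=1} (none free) contributes 1 new; branch {P=1, R=1, S=1, T=1, U=1} (Q) contributes 1 new; branch {P=0, R=0, S=1, T=0} (Q, U) contributes 2 new; branch {P=0, R=1, S=1, T=1} (Q, U) contributes 2 new. Total: 16.

16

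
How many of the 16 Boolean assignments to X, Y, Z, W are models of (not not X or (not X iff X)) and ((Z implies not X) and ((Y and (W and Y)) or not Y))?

3

Initial set: {T ((not not X or (not X iff X)) and ((Z implies not X) and ((Y and (W and Y)) or not Y)))}.
T ((not not X or (not X iff X)) and ((Z implies not X) and ((Y and (W and Y)) or not Y))): α-rule — add T (not not X or (not X iff X)), T ((Z implies not X) and ((Y and (W and Y)) or not Y)).
T ((Z implies not X) and ((Y and (W and Y)) or not Y)): α-rule — add T (Z implies not X), T ((Y and (W and Y)) or not Y).
T (not not X or (not X iff X)): β-rule — branch into T not not X  //  T (not X iff X).
  branch 1 (add T not not X):
    T not not X: drop double negation, giving T X.
    T (Z implies not X): β-rule — branch into F Z  //  T not X.
      branch 1.1 (add F Z):
        T ((Y and (W and Y)) or not Y): β-rule — branch into T (Y and (W and Y))  //  T not Y.
          branch 1.1.1 (add T (Y and (W and Y))):
            T (Y and (W and Y)): α-rule — add T Y, T (W and Y).
            T (W and Y): α-rule — add T W, T Y.
            ○ open, literals {W=1, X=1, Y=1, Z=0}.
          branch 1.1.2 (add T not Y):
            ○ open, literals {X=1, Y=0, Z=0}.
      branch 1.2 (add T not X):
        × closes — contains both X and not X.
  branch 2 (add T (not X iff X)):
    T (Z implies not X): β-rule — branch into F Z  //  T not X.
      branch 2.1 (add F Z):
        T ((Y and (W and Y)) or not Y): β-rule — branch into T (Y and (W and Y))  //  T not Y.
          branch 2.1.1 (add T (Y and (W and Y))):
            T (Y and (W and Y)): α-rule — add T Y, T (W and Y).
            T (W and Y): α-rule — add T W, T Y.
            T (not X iff X): β-rule — branch into T not X, T X  //  F not X, F X.
              branch 2.1.1.1 (add T not X, T X):
                × closes — contains both X and not X.
              branch 2.1.1.2 (add F not X, F X):
                × closes — contains both X and not X.
          branch 2.1.2 (add T not Y):
            T (not X iff X): β-rule — branch into T not X, T X  //  F not X, F X.
              branch 2.1.2.1 (add T not X, T X):
                × closes — contains both X and not X.
              branch 2.1.2.2 (add F not X, F X):
                × closes — contains both X and not X.
      branch 2.2 (add T not X):
        T ((Y and (W and Y)) or not Y): β-rule — branch into T (Y and (W and Y))  //  T not Y.
          branch 2.2.1 (add T (Y and (W and Y))):
            T (Y and (W and Y)): α-rule — add T Y, T (W and Y).
            T (W and Y): α-rule — add T W, T Y.
            T (not X iff X): β-rule — branch into T not X, T X  //  F not X, F X.
              branch 2.2.1.1 (add T not X, T X):
                × closes — contains both X and not X.
              branch 2.2.1.2 (add F not X, F X):
                × closes — contains both X and not X.
          branch 2.2.2 (add T not Y):
            T (not X iff X): β-rule — branch into T not X, T X  //  F not X, F X.
              branch 2.2.2.1 (add T not X, T X):
                × closes — contains both X and not X.
              branch 2.2.2.2 (add F not X, F X):
                × closes — contains both X and not X.
9 branches closed, 2 open.
Each open branch fixes some atoms; the unmentioned ones are free. Counting distinct full assignments: branch {W=1, X=1, Y=1, Z=0} (none free) contributes 1 new; branch {X=1, Y=0, Z=0} (W) contributes 2 new. Total: 3.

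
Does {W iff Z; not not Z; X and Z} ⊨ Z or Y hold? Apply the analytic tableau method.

Yes

Initial set: {(W iff Z); not not Z; (X and Z); not (Z or Y)}.
not not Z: drop double negation, giving Z.
(X and Z): α-rule — add X, Z.
not (Z or Y): α-rule — add not Z, not Y.
× closes — contains both Z and not Z.
All 1 branch closes.
Every branch closed, so the premises entail the conclusion.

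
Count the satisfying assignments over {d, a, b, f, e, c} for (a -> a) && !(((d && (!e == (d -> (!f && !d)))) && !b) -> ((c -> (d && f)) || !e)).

Initial set: {T ((a -> a) && !(((d && (!e == (d -> (!f && !d)))) && !b) -> ((c -> (d && f)) || !e)))}.
T ((a -> a) && !(((d && (!e == (d -> (!f && !d)))) && !b) -> ((c -> (d && f)) || !e))): α-rule — add T (a -> a), T !(((d && (!e == (d -> (!f && !d)))) && !b) -> ((c -> (d && f)) || !e)).
T !(((d && (!e == (d -> (!f && !d)))) && !b) -> ((c -> (d && f)) || !e)): α-rule — add T ((d && (!e == (d -> (!f && !d)))) && !b), F ((c -> (d && f)) || !e).
T ((d && (!e == (d -> (!f && !d)))) && !b): α-rule — add T (d && (!e == (d -> (!f && !d)))), T !b.
F ((c -> (d && f)) || !e): α-rule — add F (c -> (d && f)), F !e.
T (d && (!e == (d -> (!f && !d)))): α-rule — add T d, T (!e == (d -> (!f && !d))).
F (c -> (d && f)): α-rule — add T c, F (d && f).
T (a -> a): β-rule — branch into F a  //  T a.
  branch 1 (add F a):
    T (!e == (d -> (!f && !d))): β-rule — branch into T !e, T (d -> (!f && !d))  //  F !e, F (d -> (!f && !d)).
      branch 1.1 (add T !e, T (d -> (!f && !d))):
        × closes — contains both e and !e.
      branch 1.2 (add F !e, F (d -> (!f && !d))):
        F (d -> (!f && !d)): α-rule — add T d, F (!f && !d).
        F (d && f): β-rule — branch into F d  //  F f.
          branch 1.2.1 (add F d):
            × closes — contains both d and !d.
          branch 1.2.2 (add F f):
            F (!f && !d): β-rule — branch into F !f  //  F !d.
              branch 1.2.2.1 (add F !f):
                × closes — contains both f and !f.
              branch 1.2.2.2 (add F !d):
                ○ open, literals {a=F, b=F, c=T, d=T, e=T, f=F}.
  branch 2 (add T a):
    T (!e == (d -> (!f && !d))): β-rule — branch into T !e, T (d -> (!f && !d))  //  F !e, F (d -> (!f && !d)).
      branch 2.1 (add T !e, T (d -> (!f && !d))):
        × closes — contains both e and !e.
      branch 2.2 (add F !e, F (d -> (!f && !d))):
        F (d -> (!f && !d)): α-rule — add T d, F (!f && !d).
        F (d && f): β-rule — branch into F d  //  F f.
          branch 2.2.1 (add F d):
            × closes — contains both d and !d.
          branch 2.2.2 (add F f):
            F (!f && !d): β-rule — branch into F !f  //  F !d.
              branch 2.2.2.1 (add F !f):
                × closes — contains both f and !f.
              branch 2.2.2.2 (add F !d):
                ○ open, literals {a=T, b=F, c=T, d=T, e=T, f=F}.
6 branches closed, 2 open.
Each open branch fixes some atoms; the unmentioned ones are free. Counting distinct full assignments: branch {a=F, b=F, c=T, d=T, e=T, f=F} (none free) contributes 1 new; branch {a=T, b=F, c=T, d=T, e=T, f=F} (none free) contributes 1 new. Total: 2.

2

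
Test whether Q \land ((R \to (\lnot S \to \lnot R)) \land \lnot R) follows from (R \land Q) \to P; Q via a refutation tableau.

Initial set: {((R \land Q) \to P); Q; \lnot (Q \land ((R \to (\lnot S \to \lnot R)) \land \lnot R))}.
((R \land Q) \to P): β-rule — branch into \lnot (R \land Q)  //  P.
  branch 1 (add \lnot (R \land Q)):
    \lnot (Q \land ((R \to (\lnot S \to \lnot R)) \land \lnot R)): β-rule — branch into \lnot Q  //  \lnot ((R \to (\lnot S \to \lnot R)) \land \lnot R).
      branch 1.1 (add \lnot Q):
        × closes — contains both Q and \lnot Q.
      branch 1.2 (add \lnot ((R \to (\lnot S \to \lnot R)) \land \lnot R)):
        \lnot (R \land Q): β-rule — branch into \lnot R  //  \lnot Q.
          branch 1.2.1 (add \lnot R):
            \lnot ((R \to (\lnot S \to \lnot R)) \land \lnot R): β-rule — branch into \lnot (R \to (\lnot S \to \lnot R))  //  \lnot \lnot R.
              branch 1.2.1.1 (add \lnot (R \to (\lnot S \to \lnot R))):
                \lnot (R \to (\lnot S \to \lnot R)): α-rule — add R, \lnot (\lnot S \to \lnot R).
                × closes — contains both R and \lnot R.
              branch 1.2.1.2 (add \lnot \lnot R):
                × closes — contains both R and \lnot R.
          branch 1.2.2 (add \lnot Q):
            × closes — contains both Q and \lnot Q.
  branch 2 (add P):
    \lnot (Q \land ((R \to (\lnot S \to \lnot R)) \land \lnot R)): β-rule — branch into \lnot Q  //  \lnot ((R \to (\lnot S \to \lnot R)) \land \lnot R).
      branch 2.1 (add \lnot Q):
        × closes — contains both Q and \lnot Q.
      branch 2.2 (add \lnot ((R \to (\lnot S \to \lnot R)) \land \lnot R)):
        \lnot ((R \to (\lnot S \to \lnot R)) \land \lnot R): β-rule — branch into \lnot (R \to (\lnot S \to \lnot R))  //  \lnot \lnot R.
          branch 2.2.1 (add \lnot (R \to (\lnot S \to \lnot R))):
            \lnot (R \to (\lnot S \to \lnot R)): α-rule — add R, \lnot (\lnot S \to \lnot R).
            \lnot (\lnot S \to \lnot R): α-rule — add \lnot S, \lnot \lnot R.
            ○ open, literals {P=T, Q=T, R=T, S=F}.
          branch 2.2.2 (add \lnot \lnot R):
            ○ open, literals {P=T, Q=T, R=T}.
5 branches closed, 2 open.
An open branch gives a countermodel: P=T, Q=T, R=T, S=F (unmentioned atoms arbitrary); the premises hold there but the conclusion fails.

No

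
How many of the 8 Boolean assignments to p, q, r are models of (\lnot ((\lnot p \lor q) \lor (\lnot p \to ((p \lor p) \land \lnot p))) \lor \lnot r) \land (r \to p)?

4

Initial set: {((\lnot ((\lnot p \lor q) \lor (\lnot p \to ((p \lor p) \land \lnot p))) \lor \lnot r) \land (r \to p))}.
((\lnot ((\lnot p \lor q) \lor (\lnot p \to ((p \lor p) \land \lnot p))) \lor \lnot r) \land (r \to p)): α-rule — add (\lnot ((\lnot p \lor q) \lor (\lnot p \to ((p \lor p) \land \lnot p))) \lor \lnot r), (r \to p).
(\lnot ((\lnot p \lor q) \lor (\lnot p \to ((p \lor p) \land \lnot p))) \lor \lnot r): β-rule — branch into \lnot ((\lnot p \lor q) \lor (\lnot p \to ((p \lor p) \land \lnot p)))  //  \lnot r.
  branch 1 (add \lnot ((\lnot p \lor q) \lor (\lnot p \to ((p \lor p) \land \lnot p)))):
    \lnot ((\lnot p \lor q) \lor (\lnot p \to ((p \lor p) \land \lnot p))): α-rule — add \lnot (\lnot p \lor q), \lnot (\lnot p \to ((p \lor p) \land \lnot p)).
    \lnot (\lnot p \lor q): α-rule — add \lnot \lnot p, \lnot q.
    \lnot (\lnot p \to ((p \lor p) \land \lnot p)): α-rule — add \lnot p, \lnot ((p \lor p) \land \lnot p).
    × closes — contains both p and \lnot p.
  branch 2 (add \lnot r):
    (r \to p): β-rule — branch into \lnot r  //  p.
      branch 2.1 (add \lnot r):
        ○ open, literals {r=false}.
      branch 2.2 (add p):
        ○ open, literals {p=true, r=false}.
1 branch closed, 2 open.
Each open branch fixes some atoms; the unmentioned ones are free. Counting distinct full assignments: branch {r=false} (p, q) contributes 4 new; branch {p=true, r=false} (q) contributes 0 new. Total: 4.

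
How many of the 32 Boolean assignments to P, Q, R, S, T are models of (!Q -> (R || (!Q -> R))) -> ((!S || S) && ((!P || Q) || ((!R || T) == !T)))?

28

Initial set: {((!Q -> (R || (!Q -> R))) -> ((!S || S) && ((!P || Q) || ((!R || T) == !T))))}.
((!Q -> (R || (!Q -> R))) -> ((!S || S) && ((!P || Q) || ((!R || T) == !T)))): β-rule — branch into !(!Q -> (R || (!Q -> R)))  //  ((!S || S) && ((!P || Q) || ((!R || T) == !T))).
  branch 1 (add !(!Q -> (R || (!Q -> R)))):
    !(!Q -> (R || (!Q -> R))): α-rule — add !Q, !(R || (!Q -> R)).
    !(R || (!Q -> R)): α-rule — add !R, !(!Q -> R).
    !(!Q -> R): α-rule — add !Q, !R.
    ○ open, literals {Q=0, R=0}.
  branch 2 (add ((!S || S) && ((!P || Q) || ((!R || T) == !T)))):
    ((!S || S) && ((!P || Q) || ((!R || T) == !T))): α-rule — add (!S || S), ((!P || Q) || ((!R || T) == !T)).
    (!S || S): β-rule — branch into !S  //  S.
      branch 2.1 (add !S):
        ((!P || Q) || ((!R || T) == !T)): β-rule — branch into (!P || Q)  //  ((!R || T) == !T).
          branch 2.1.1 (add (!P || Q)):
            (!P || Q): β-rule — branch into !P  //  Q.
              branch 2.1.1.1 (add !P):
                ○ open, literals {P=0, S=0}.
              branch 2.1.1.2 (add Q):
                ○ open, literals {Q=1, S=0}.
          branch 2.1.2 (add ((!R || T) == !T)):
            ((!R || T) == !T): β-rule — branch into (!R || T), !T  //  !(!R || T), !!T.
              branch 2.1.2.1 (add (!R || T), !T):
                (!R || T): β-rule — branch into !R  //  T.
                  branch 2.1.2.1.1 (add !R):
                    ○ open, literals {R=0, S=0, T=0}.
                  branch 2.1.2.1.2 (add T):
                    × closes — contains both T and !T.
              branch 2.1.2.2 (add !(!R || T), !!T):
                !(!R || T): α-rule — add !!R, !T.
                × closes — contains both T and !T.
      branch 2.2 (add S):
        ((!P || Q) || ((!R || T) == !T)): β-rule — branch into (!P || Q)  //  ((!R || T) == !T).
          branch 2.2.1 (add (!P || Q)):
            (!P || Q): β-rule — branch into !P  //  Q.
              branch 2.2.1.1 (add !P):
                ○ open, literals {P=0, S=1}.
              branch 2.2.1.2 (add Q):
                ○ open, literals {Q=1, S=1}.
          branch 2.2.2 (add ((!R || T) == !T)):
            ((!R || T) == !T): β-rule — branch into (!R || T), !T  //  !(!R || T), !!T.
              branch 2.2.2.1 (add (!R || T), !T):
                (!R || T): β-rule — branch into !R  //  T.
                  branch 2.2.2.1.1 (add !R):
                    ○ open, literals {R=0, S=1, T=0}.
                  branch 2.2.2.1.2 (add T):
                    × closes — contains both T and !T.
              branch 2.2.2.2 (add !(!R || T), !!T):
                !(!R || T): α-rule — add !!R, !T.
                × closes — contains both T and !T.
4 branches closed, 7 open.
Each open branch fixes some atoms; the unmentioned ones are free. Counting distinct full assignments: branch {Q=0, R=0} (P, S, T) contributes 8 new; branch {P=0, S=0} (Q, R, T) contributes 6 new; branch {Q=1, S=0} (P, R, T) contributes 4 new; branch {R=0, S=0, T=0} (P, Q) contributes 0 new; branch {P=0, S=1} (Q, R, T) contributes 6 new; branch {Q=1, S=1} (P, R, T) contributes 4 new; branch {R=0, S=1, T=0} (P, Q) contributes 0 new. Total: 28.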